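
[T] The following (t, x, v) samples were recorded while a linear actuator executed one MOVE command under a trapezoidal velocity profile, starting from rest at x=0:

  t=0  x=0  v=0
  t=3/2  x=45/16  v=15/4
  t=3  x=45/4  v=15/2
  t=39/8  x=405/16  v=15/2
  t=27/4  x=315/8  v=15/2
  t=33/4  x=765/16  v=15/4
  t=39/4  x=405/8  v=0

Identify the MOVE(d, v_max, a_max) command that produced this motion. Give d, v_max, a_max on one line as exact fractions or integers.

d=405/8 v_max=15/2 a_max=5/2

final state: t=39/4, x=405/8, v=0 → d = 405/8
a_max = (15/4−0)/(3/2−0) = 5/2
max v = 15/2 over t∈[3,27/4] → v_max = 15/2
check: 15/2·(3+15/4) = 405/8 ✓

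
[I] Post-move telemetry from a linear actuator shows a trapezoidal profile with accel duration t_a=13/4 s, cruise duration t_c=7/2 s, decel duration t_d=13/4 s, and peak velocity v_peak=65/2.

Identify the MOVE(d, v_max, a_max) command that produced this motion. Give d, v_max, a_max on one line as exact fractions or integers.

a_max = (65/2)/(13/4) = 10
d_a = ½·65/2·13/4 = 845/16; d_c = 65/2·7/2 = 455/4
d = 2·845/16 + 455/4 = 1755/8
t_c = 7/2 > 0 so v_max = 65/2

d=1755/8 v_max=65/2 a_max=10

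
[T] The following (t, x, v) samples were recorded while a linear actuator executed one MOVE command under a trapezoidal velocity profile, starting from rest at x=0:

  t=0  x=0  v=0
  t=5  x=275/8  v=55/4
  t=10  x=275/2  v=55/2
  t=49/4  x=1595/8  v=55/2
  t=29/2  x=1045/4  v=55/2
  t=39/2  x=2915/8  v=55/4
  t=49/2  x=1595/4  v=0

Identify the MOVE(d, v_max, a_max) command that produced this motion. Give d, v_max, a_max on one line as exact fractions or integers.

d=1595/4 v_max=55/2 a_max=11/4

final state: t=49/2, x=1595/4, v=0 → d = 1595/4
a_max = (55/4−0)/(5−0) = 11/4
max v = 55/2 over t∈[10,29/2] → v_max = 55/2
check: 55/2·(10+9/2) = 1595/4 ✓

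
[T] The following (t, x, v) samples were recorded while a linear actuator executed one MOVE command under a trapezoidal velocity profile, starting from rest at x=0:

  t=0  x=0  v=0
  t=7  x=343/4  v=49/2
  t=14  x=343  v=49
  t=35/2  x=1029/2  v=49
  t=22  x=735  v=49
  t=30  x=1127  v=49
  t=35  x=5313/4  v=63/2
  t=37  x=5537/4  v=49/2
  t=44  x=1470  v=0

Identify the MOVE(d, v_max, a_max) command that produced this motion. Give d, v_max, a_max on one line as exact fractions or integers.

d=1470 v_max=49 a_max=7/2

final state: t=44, x=1470, v=0 → d = 1470
a_max = (49/2−0)/(7−0) = 7/2
max v = 49 over t∈[14,30] → v_max = 49
check: 49·(14+16) = 1470 ✓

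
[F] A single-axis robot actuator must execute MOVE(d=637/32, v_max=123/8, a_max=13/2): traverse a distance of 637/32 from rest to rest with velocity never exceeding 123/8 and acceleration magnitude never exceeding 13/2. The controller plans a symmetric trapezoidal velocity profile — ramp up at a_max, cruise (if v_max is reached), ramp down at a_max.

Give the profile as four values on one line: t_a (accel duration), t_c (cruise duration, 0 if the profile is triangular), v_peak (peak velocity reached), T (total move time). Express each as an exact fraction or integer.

vₘ²/aₘ = (123/8)²/(13/2) = 15129/416
637/32 < 15129/416 → triangular
v_peak = √(637/32·13/2) = √(8281/64) = 91/8
t_a = (91/8)/(13/2) = 7/4; t_c = 0
T = 2·7/4 = 7/2

t_a=7/4 t_c=0 v_peak=91/8 T=7/2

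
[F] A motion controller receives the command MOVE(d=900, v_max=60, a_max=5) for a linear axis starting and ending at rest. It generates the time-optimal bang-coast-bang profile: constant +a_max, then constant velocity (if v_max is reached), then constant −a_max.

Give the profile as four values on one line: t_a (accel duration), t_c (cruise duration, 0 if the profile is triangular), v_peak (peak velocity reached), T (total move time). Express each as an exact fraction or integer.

vₘ²/aₘ = 60²/5 = 720
900 ≥ 720 → trapezoidal
t_a = 60/5 = 12; v_peak = 60
d_cruise = 900 − 720 = 180; t_c = 180/60 = 3
T = 2·12 + 3 = 27

t_a=12 t_c=3 v_peak=60 T=27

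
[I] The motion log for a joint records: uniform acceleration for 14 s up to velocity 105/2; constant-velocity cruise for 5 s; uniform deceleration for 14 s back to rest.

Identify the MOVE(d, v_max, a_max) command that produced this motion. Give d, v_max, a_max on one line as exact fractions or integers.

a_max = (105/2)/14 = 15/4
d_a = ½·105/2·14 = 735/2; d_c = 105/2·5 = 525/2
d = 2·735/2 + 525/2 = 1995/2
t_c = 5 > 0 → v_max = v_peak = 105/2

d=1995/2 v_max=105/2 a_max=15/4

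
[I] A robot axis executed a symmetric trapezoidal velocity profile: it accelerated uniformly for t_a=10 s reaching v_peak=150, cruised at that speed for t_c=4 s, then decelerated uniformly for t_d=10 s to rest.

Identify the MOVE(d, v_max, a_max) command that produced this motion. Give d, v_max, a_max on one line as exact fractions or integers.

d=2100 v_max=150 a_max=15

a_max = 150/10 = 15
d_a = ½·150·10 = 750; d_c = 150·4 = 600
d = 2·750 + 600 = 2100
t_c = 4 > 0 ⇒ limit active, v_max = 150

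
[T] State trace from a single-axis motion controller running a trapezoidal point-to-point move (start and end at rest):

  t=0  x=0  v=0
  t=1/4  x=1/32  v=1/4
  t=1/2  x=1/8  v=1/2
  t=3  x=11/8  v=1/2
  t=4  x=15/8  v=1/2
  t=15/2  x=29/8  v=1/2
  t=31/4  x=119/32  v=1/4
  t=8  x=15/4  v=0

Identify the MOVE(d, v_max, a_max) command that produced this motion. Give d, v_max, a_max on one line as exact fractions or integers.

final state: t=8, x=15/4, v=0 → d = 15/4
a_max = (1/4−0)/(1/4−0) = 1
max v = 1/2 over t∈[1/2,15/2] → v_max = 1/2
check: 1/2·(1/2+7) = 15/4 ✓

d=15/4 v_max=1/2 a_max=1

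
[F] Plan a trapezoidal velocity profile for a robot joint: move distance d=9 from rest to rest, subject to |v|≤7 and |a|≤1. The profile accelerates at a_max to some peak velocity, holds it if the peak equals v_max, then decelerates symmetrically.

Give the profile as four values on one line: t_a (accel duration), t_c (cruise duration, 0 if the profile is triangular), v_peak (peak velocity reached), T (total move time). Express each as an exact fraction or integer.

v_max²/a_max = 7²/1 = 49
9 < 49 → triangular
v_peak = √(9·1) = √9 = 3
t_a = 3/1 = 3; t_c = 0
T = 2·3 = 6

t_a=3 t_c=0 v_peak=3 T=6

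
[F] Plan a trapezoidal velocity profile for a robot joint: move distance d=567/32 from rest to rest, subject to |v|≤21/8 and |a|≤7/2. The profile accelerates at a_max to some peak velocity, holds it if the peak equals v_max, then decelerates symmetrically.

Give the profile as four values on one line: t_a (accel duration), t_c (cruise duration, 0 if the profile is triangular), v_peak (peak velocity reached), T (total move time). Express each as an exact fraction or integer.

vₘ²/aₘ = (21/8)²/(7/2) = 63/32
567/32 ≥ 63/32 so v_max reached
t_a = (21/8)/(7/2) = 3/4; v_peak = 21/8
d_cruise = 567/32 − 63/32 = 63/4; t_c = (63/4)/(21/8) = 6
T = 2·3/4 + 6 = 15/2

t_a=3/4 t_c=6 v_peak=21/8 T=15/2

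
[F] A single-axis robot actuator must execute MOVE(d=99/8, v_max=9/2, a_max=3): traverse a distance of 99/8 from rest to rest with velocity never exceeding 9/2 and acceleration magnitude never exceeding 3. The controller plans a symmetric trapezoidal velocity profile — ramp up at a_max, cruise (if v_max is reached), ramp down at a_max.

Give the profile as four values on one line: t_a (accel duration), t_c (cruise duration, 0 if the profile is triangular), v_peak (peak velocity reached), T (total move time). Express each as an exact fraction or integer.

t_a=3/2 t_c=5/4 v_peak=9/2 T=17/4

(v_max)²/a_max = (9/2)²/3 = 27/4
99/8 ≥ 27/4 → trapezoidal
t_a = (9/2)/3 = 3/2; v_peak = 9/2
d_cruise = 99/8 − 27/4 = 45/8; t_c = (45/8)/(9/2) = 5/4
T = 2·3/2 + 5/4 = 17/4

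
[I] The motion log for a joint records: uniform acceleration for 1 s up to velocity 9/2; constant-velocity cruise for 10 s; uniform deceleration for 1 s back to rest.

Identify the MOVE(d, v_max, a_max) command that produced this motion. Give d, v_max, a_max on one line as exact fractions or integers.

a_max = (9/2)/1 = 9/2
d_a = ½·9/2·1 = 9/4; d_c = 9/2·10 = 45
d = 2·9/4 + 45 = 99/2
t_c = 10 > 0 so v_max = 9/2

d=99/2 v_max=9/2 a_max=9/2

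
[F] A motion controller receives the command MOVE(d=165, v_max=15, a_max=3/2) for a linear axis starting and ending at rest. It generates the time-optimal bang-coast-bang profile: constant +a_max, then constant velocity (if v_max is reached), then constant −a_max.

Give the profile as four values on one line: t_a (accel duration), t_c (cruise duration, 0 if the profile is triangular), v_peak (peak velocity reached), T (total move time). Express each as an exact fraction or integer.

t_a=10 t_c=1 v_peak=15 T=21

v_max²/a_max = 15²/(3/2) = 150
165 ≥ 150 → trapezoidal
t_a = 15/(3/2) = 10; v_peak = 15
d_cruise = 165 − 150 = 15; t_c = 15/15 = 1
T = 2·10 + 1 = 21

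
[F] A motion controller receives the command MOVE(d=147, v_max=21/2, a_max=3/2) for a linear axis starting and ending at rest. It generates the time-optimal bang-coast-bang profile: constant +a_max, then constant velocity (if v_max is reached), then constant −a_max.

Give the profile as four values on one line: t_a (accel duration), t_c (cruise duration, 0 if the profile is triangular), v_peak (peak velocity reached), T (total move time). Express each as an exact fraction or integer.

t_a=7 t_c=7 v_peak=21/2 T=21

v_max²/a_max = (21/2)²/(3/2) = 147/2
147 ≥ 147/2 → trapezoidal
t_a = (21/2)/(3/2) = 7; v_peak = 21/2
d_cruise = 147 − 147/2 = 147/2; t_c = (147/2)/(21/2) = 7
T = 2·7 + 7 = 21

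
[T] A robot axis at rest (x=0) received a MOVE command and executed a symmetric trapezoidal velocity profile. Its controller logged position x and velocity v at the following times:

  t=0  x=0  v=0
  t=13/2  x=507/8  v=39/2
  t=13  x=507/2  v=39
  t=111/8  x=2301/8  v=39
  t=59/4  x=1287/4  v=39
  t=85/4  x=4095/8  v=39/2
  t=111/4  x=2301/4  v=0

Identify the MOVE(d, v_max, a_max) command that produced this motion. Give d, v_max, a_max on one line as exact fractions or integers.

final state: t=111/4, x=2301/4, v=0 → d = 2301/4
a_max = (39/2−0)/(13/2−0) = 3
max v = 39 over t∈[13,59/4] → v_max = 39
check: 39·(13+7/4) = 2301/4 ✓

d=2301/4 v_max=39 a_max=3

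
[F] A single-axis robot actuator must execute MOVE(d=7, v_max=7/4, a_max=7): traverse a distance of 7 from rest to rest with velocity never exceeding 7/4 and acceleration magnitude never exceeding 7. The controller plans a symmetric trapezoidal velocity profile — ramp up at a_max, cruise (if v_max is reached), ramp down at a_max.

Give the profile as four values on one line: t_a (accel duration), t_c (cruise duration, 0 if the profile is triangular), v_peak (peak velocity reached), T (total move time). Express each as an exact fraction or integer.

v_max²/a_max = (7/4)²/7 = 7/16
7 ≥ 7/16 → trapezoidal
t_a = (7/4)/7 = 1/4; v_peak = 7/4
d_cruise = 7 − 7/16 = 105/16; t_c = (105/16)/(7/4) = 15/4
T = 2·1/4 + 15/4 = 17/4

t_a=1/4 t_c=15/4 v_peak=7/4 T=17/4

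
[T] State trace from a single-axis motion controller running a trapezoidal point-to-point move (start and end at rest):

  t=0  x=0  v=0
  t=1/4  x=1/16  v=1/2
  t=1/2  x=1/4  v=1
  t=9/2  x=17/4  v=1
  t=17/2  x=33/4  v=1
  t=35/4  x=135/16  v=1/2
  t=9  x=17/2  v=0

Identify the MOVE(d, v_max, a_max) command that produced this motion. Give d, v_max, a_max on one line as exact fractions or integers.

d=17/2 v_max=1 a_max=2

final state: t=9, x=17/2, v=0 → d = 17/2
a_max = (1/2−0)/(1/4−0) = 2
max v = 1 over t∈[1/2,17/2] → v_max = 1
check: 1·(1/2+8) = 17/2 ✓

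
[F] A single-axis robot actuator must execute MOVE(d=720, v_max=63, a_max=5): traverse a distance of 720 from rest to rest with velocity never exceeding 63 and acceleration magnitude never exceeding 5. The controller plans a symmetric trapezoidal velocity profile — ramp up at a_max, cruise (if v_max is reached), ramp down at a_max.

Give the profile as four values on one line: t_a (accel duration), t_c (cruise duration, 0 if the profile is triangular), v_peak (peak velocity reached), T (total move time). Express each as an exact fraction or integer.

vₘ²/aₘ = 63²/5 = 3969/5
720 < 3969/5 ⇒ no cruise
v_peak = √(720·5) = √3600 = 60
t_a = 60/5 = 12; t_c = 0
T = 2·12 = 24

t_a=12 t_c=0 v_peak=60 T=24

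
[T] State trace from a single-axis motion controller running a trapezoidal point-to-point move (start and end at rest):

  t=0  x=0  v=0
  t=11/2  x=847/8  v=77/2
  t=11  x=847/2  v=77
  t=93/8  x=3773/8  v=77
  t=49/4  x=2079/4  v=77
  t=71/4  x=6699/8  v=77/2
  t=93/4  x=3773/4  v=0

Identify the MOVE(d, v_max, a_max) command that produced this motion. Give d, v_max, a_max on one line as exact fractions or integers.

d=3773/4 v_max=77 a_max=7

final state: t=93/4, x=3773/4, v=0 → d = 3773/4
a_max = (77/2−0)/(11/2−0) = 7
max v = 77 over t∈[11,49/4] → v_max = 77
check: 77·(11+5/4) = 3773/4 ✓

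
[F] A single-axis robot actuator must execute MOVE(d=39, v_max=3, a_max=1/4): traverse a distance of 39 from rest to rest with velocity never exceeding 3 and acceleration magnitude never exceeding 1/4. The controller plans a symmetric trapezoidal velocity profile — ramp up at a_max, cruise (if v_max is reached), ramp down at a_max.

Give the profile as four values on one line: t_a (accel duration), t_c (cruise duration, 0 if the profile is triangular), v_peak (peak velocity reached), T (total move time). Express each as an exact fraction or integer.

t_a=12 t_c=1 v_peak=3 T=25

v_max²/a_max = 3²/(1/4) = 36
39 ≥ 36 so v_max reached
t_a = 3/(1/4) = 12; v_peak = 3
d_cruise = 39 − 36 = 3; t_c = 3/3 = 1
T = 2·12 + 1 = 25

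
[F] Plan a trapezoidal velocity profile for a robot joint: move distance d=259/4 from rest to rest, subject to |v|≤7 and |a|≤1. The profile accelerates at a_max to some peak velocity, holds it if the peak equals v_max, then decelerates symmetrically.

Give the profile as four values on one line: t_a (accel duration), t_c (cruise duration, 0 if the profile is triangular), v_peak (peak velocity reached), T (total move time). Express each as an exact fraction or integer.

vₘ²/aₘ = 7²/1 = 49
259/4 ≥ 49 ⇒ cruise phase
t_a = 7/1 = 7; v_peak = 7
d_cruise = 259/4 − 49 = 63/4; t_c = (63/4)/7 = 9/4
T = 2·7 + 9/4 = 65/4

t_a=7 t_c=9/4 v_peak=7 T=65/4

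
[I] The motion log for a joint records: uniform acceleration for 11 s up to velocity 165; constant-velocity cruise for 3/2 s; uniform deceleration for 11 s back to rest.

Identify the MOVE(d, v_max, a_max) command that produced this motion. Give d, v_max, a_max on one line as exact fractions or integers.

a_max = 165/11 = 15
d_a = ½·165·11 = 1815/2; d_c = 165·3/2 = 495/2
d = 2·1815/2 + 495/2 = 4125/2
t_c = 3/2 > 0 so v_max = 165

d=4125/2 v_max=165 a_max=15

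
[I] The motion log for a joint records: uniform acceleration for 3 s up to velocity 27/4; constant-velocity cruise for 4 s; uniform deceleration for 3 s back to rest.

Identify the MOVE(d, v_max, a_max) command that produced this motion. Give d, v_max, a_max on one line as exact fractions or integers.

d=189/4 v_max=27/4 a_max=9/4

a_max = (27/4)/3 = 9/4
d_a = ½·27/4·3 = 81/8; d_c = 27/4·4 = 27
d = 2·81/8 + 27 = 189/4
t_c = 4 > 0 → v_max = v_peak = 27/4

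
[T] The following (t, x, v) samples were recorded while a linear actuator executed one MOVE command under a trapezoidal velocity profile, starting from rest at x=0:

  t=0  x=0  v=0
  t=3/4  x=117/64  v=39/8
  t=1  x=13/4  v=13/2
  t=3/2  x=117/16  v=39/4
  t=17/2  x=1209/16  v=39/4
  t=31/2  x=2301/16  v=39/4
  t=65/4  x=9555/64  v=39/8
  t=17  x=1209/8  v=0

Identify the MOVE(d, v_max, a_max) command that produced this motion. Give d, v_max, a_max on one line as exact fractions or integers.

d=1209/8 v_max=39/4 a_max=13/2

final state: t=17, x=1209/8, v=0 → d = 1209/8
a_max = (39/8−0)/(3/4−0) = 13/2
max v = 39/4 over t∈[3/2,31/2] → v_max = 39/4
check: 39/4·(3/2+14) = 1209/8 ✓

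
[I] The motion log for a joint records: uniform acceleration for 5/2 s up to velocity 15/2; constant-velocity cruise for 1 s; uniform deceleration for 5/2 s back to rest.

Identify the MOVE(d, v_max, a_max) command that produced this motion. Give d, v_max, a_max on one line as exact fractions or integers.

d=105/4 v_max=15/2 a_max=3

a_max = (15/2)/(5/2) = 3
d_a = ½·15/2·5/2 = 75/8; d_c = 15/2·1 = 15/2
d = 2·75/8 + 15/2 = 105/4
t_c = 1 > 0 → v_max = v_peak = 15/2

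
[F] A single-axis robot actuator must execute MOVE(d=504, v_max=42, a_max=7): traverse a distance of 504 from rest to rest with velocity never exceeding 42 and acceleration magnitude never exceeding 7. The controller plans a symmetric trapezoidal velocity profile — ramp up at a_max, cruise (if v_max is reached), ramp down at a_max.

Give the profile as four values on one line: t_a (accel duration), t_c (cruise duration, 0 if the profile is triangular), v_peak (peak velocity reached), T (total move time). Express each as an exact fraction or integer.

t_a=6 t_c=6 v_peak=42 T=18

v_max²/a_max = 42²/7 = 252
504 ≥ 252 → trapezoidal
t_a = 42/7 = 6; v_peak = 42
d_cruise = 504 − 252 = 252; t_c = 252/42 = 6
T = 2·6 + 6 = 18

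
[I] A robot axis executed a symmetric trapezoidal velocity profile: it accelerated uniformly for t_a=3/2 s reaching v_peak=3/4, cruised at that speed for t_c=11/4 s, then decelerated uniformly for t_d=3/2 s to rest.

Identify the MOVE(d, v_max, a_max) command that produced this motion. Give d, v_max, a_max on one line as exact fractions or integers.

d=51/16 v_max=3/4 a_max=1/2

a_max = (3/4)/(3/2) = 1/2
d_a = ½·3/4·3/2 = 9/16; d_c = 3/4·11/4 = 33/16
d = 2·9/16 + 33/16 = 51/16
t_c = 11/4 > 0 → v_max = v_peak = 3/4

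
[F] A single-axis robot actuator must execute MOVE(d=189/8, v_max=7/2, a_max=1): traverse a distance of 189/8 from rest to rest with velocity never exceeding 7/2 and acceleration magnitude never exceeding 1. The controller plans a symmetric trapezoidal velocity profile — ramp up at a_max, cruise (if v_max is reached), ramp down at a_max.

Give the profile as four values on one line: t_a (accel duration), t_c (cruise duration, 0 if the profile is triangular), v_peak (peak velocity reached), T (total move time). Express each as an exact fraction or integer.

t_a=7/2 t_c=13/4 v_peak=7/2 T=41/4

v_max²/a_max = (7/2)²/1 = 49/4
189/8 ≥ 49/4 → trapezoidal
t_a = (7/2)/1 = 7/2; v_peak = 7/2
d_cruise = 189/8 − 49/4 = 91/8; t_c = (91/8)/(7/2) = 13/4
T = 2·7/2 + 13/4 = 41/4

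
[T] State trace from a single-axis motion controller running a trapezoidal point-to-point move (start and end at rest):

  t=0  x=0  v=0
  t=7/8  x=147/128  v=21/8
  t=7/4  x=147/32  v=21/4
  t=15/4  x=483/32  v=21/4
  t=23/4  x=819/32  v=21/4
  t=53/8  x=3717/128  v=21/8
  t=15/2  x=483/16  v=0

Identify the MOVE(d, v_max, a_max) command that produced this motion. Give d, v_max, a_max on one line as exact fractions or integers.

d=483/16 v_max=21/4 a_max=3

final state: t=15/2, x=483/16, v=0 → d = 483/16
a_max = (21/8−0)/(7/8−0) = 3
max v = 21/4 over t∈[7/4,23/4] → v_max = 21/4
check: 21/4·(7/4+4) = 483/16 ✓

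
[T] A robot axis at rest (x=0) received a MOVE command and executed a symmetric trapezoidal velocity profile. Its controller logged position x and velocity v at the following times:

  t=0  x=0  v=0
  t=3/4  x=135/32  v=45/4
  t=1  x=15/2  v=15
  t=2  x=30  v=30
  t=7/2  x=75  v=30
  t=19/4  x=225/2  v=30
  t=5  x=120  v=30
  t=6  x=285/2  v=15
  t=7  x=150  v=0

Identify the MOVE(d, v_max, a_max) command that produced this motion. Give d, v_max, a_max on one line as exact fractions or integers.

final state: t=7, x=150, v=0 → d = 150
a_max = (45/4−0)/(3/4−0) = 15
max v = 30 over t∈[2,5] → v_max = 30
check: 30·(2+3) = 150 ✓

d=150 v_max=30 a_max=15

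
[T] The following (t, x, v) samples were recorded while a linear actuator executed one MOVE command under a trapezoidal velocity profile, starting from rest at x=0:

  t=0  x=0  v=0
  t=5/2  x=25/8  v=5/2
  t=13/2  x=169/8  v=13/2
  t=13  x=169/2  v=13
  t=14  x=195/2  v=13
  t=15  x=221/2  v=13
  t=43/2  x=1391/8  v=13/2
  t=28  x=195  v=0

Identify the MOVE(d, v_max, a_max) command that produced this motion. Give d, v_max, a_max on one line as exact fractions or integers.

final state: t=28, x=195, v=0 → d = 195
a_max = (5/2−0)/(5/2−0) = 1
max v = 13 over t∈[13,15] → v_max = 13
check: 13·(13+2) = 195 ✓

d=195 v_max=13 a_max=1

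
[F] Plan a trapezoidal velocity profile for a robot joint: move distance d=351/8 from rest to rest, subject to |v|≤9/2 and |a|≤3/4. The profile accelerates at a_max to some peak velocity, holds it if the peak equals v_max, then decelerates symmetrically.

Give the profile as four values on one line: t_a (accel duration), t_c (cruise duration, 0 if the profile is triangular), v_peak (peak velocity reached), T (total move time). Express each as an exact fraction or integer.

(v_max)²/a_max = (9/2)²/(3/4) = 27
351/8 ≥ 27 so v_max reached
t_a = (9/2)/(3/4) = 6; v_peak = 9/2
d_cruise = 351/8 − 27 = 135/8; t_c = (135/8)/(9/2) = 15/4
T = 2·6 + 15/4 = 63/4

t_a=6 t_c=15/4 v_peak=9/2 T=63/4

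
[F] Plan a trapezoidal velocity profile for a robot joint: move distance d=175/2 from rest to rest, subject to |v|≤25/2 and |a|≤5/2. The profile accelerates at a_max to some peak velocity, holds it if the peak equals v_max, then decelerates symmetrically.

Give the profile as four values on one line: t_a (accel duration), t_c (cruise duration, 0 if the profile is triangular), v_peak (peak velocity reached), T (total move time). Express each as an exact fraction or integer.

t_a=5 t_c=2 v_peak=25/2 T=12

(v_max)²/a_max = (25/2)²/(5/2) = 125/2
175/2 ≥ 125/2 so v_max reached
t_a = (25/2)/(5/2) = 5; v_peak = 25/2
d_cruise = 175/2 − 125/2 = 25; t_c = 25/(25/2) = 2
T = 2·5 + 2 = 12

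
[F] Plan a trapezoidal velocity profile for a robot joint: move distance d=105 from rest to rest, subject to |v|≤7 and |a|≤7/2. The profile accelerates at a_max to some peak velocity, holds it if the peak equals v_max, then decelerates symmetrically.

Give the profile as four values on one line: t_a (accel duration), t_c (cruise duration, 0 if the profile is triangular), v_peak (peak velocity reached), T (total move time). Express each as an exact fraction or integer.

(v_max)²/a_max = 7²/(7/2) = 14
105 ≥ 14 → trapezoidal
t_a = 7/(7/2) = 2; v_peak = 7
d_cruise = 105 − 14 = 91; t_c = 91/7 = 13
T = 2·2 + 13 = 17

t_a=2 t_c=13 v_peak=7 T=17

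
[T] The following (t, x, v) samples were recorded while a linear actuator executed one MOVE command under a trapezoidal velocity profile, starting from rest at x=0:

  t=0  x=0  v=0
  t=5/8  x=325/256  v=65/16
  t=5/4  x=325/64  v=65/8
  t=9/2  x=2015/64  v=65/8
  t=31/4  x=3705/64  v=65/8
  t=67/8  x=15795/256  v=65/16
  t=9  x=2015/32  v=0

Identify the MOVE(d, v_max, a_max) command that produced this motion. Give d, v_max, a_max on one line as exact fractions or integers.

d=2015/32 v_max=65/8 a_max=13/2

final state: t=9, x=2015/32, v=0 → d = 2015/32
a_max = (65/16−0)/(5/8−0) = 13/2
max v = 65/8 over t∈[5/4,31/4] → v_max = 65/8
check: 65/8·(5/4+13/2) = 2015/32 ✓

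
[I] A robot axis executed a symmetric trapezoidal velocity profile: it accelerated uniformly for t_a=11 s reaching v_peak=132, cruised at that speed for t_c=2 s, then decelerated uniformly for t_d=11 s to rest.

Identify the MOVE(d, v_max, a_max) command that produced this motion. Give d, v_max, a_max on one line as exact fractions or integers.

a_max = 132/11 = 12
d_a = ½·132·11 = 726; d_c = 132·2 = 264
d = 2·726 + 264 = 1716
t_c = 2 > 0 so v_max = 132

d=1716 v_max=132 a_max=12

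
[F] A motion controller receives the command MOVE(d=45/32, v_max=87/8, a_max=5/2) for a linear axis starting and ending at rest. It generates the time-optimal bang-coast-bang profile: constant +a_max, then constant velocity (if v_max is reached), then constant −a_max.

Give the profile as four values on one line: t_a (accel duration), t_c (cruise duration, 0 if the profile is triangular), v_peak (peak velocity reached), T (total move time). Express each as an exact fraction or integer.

t_a=3/4 t_c=0 v_peak=15/8 T=3/2

v_max²/a_max = (87/8)²/(5/2) = 7569/160
45/32 < 7569/160 so t_c = 0
v_peak = √(45/32·5/2) = √(225/64) = 15/8
t_a = (15/8)/(5/2) = 3/4; t_c = 0
T = 2·3/4 = 3/2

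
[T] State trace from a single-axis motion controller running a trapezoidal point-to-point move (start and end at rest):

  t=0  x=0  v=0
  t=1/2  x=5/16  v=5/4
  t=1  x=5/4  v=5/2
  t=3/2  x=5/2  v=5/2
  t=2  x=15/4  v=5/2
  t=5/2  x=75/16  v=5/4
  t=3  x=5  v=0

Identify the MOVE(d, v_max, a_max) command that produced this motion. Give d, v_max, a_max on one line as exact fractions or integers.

d=5 v_max=5/2 a_max=5/2

final state: t=3, x=5, v=0 → d = 5
a_max = (5/4−0)/(1/2−0) = 5/2
max v = 5/2 over t∈[1,2] → v_max = 5/2
check: 5/2·(1+1) = 5 ✓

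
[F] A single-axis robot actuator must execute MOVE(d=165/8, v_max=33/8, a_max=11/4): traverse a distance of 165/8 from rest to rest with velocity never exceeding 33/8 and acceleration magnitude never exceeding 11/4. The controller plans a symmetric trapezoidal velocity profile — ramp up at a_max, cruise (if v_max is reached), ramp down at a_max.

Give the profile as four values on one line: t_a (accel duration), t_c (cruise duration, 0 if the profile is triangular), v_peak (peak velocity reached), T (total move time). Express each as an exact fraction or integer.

v_max²/a_max = (33/8)²/(11/4) = 99/16
165/8 ≥ 99/16 so v_max reached
t_a = (33/8)/(11/4) = 3/2; v_peak = 33/8
d_cruise = 165/8 − 99/16 = 231/16; t_c = (231/16)/(33/8) = 7/2
T = 2·3/2 + 7/2 = 13/2

t_a=3/2 t_c=7/2 v_peak=33/8 T=13/2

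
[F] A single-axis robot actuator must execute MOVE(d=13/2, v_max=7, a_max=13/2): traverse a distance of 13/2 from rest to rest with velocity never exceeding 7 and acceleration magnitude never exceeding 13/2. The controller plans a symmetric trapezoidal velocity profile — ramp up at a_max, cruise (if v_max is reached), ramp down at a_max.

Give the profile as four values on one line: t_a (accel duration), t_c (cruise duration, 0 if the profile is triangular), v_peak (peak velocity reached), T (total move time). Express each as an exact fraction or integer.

t_a=1 t_c=0 v_peak=13/2 T=2

vₘ²/aₘ = 7²/(13/2) = 98/13
13/2 < 98/13 → triangular
v_peak = √(13/2·13/2) = √(169/4) = 13/2
t_a = (13/2)/(13/2) = 1; t_c = 0
T = 2·1 = 2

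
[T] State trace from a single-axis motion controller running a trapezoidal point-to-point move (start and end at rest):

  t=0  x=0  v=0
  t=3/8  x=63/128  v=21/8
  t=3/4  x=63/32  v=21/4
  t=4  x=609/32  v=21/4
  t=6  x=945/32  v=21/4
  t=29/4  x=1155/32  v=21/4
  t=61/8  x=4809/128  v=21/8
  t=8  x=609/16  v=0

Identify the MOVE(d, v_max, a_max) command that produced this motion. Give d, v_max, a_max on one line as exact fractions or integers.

final state: t=8, x=609/16, v=0 → d = 609/16
a_max = (21/8−0)/(3/8−0) = 7
max v = 21/4 over t∈[3/4,29/4] → v_max = 21/4
check: 21/4·(3/4+13/2) = 609/16 ✓

d=609/16 v_max=21/4 a_max=7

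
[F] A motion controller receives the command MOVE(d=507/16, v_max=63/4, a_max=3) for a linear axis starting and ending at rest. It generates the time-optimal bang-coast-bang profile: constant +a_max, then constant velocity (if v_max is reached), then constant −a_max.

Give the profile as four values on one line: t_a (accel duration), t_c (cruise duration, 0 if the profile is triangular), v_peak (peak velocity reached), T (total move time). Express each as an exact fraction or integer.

t_a=13/4 t_c=0 v_peak=39/4 T=13/2

vₘ²/aₘ = (63/4)²/3 = 1323/16
507/16 < 1323/16 ⇒ no cruise
v_peak = √(507/16·3) = √(1521/16) = 39/4
t_a = (39/4)/3 = 13/4; t_c = 0
T = 2·13/4 = 13/2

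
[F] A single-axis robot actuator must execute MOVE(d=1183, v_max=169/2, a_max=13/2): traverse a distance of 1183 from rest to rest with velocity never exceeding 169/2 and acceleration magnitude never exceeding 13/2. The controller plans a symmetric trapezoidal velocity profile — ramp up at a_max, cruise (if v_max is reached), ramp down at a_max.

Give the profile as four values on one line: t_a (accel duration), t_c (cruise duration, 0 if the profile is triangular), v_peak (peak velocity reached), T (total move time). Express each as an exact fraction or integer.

t_a=13 t_c=1 v_peak=169/2 T=27

vₘ²/aₘ = (169/2)²/(13/2) = 2197/2
1183 ≥ 2197/2 so v_max reached
t_a = (169/2)/(13/2) = 13; v_peak = 169/2
d_cruise = 1183 − 2197/2 = 169/2; t_c = (169/2)/(169/2) = 1
T = 2·13 + 1 = 27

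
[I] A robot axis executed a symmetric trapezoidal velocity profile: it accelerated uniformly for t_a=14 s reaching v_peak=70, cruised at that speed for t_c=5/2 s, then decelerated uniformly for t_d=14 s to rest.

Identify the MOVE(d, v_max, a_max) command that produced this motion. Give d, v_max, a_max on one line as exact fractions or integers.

d=1155 v_max=70 a_max=5

a_max = 70/14 = 5
d_a = ½·70·14 = 490; d_c = 70·5/2 = 175
d = 2·490 + 175 = 1155
t_c = 5/2 > 0 → v_max = v_peak = 70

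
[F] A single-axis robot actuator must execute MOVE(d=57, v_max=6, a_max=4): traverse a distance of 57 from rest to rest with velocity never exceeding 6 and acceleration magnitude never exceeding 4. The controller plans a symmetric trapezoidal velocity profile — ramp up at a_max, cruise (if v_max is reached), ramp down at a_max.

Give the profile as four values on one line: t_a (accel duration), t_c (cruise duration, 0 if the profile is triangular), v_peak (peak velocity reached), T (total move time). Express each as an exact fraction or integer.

t_a=3/2 t_c=8 v_peak=6 T=11

(v_max)²/a_max = 6²/4 = 9
57 ≥ 9 → trapezoidal
t_a = 6/4 = 3/2; v_peak = 6
d_cruise = 57 − 9 = 48; t_c = 48/6 = 8
T = 2·3/2 + 8 = 11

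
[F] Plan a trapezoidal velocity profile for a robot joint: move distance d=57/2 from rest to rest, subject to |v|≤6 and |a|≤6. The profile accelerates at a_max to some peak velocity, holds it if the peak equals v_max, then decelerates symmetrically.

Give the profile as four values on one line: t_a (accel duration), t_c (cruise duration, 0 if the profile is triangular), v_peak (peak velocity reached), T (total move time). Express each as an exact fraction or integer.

t_a=1 t_c=15/4 v_peak=6 T=23/4

vₘ²/aₘ = 6²/6 = 6
57/2 ≥ 6 → trapezoidal
t_a = 6/6 = 1; v_peak = 6
d_cruise = 57/2 − 6 = 45/2; t_c = (45/2)/6 = 15/4
T = 2·1 + 15/4 = 23/4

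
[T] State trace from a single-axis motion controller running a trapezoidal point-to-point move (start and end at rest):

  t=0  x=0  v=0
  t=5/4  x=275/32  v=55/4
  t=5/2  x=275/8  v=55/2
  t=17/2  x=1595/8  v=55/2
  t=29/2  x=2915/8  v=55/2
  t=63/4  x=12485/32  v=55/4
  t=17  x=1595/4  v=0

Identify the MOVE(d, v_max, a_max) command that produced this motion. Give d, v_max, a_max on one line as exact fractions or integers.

final state: t=17, x=1595/4, v=0 → d = 1595/4
a_max = (55/4−0)/(5/4−0) = 11
max v = 55/2 over t∈[5/2,29/2] → v_max = 55/2
check: 55/2·(5/2+12) = 1595/4 ✓

d=1595/4 v_max=55/2 a_max=11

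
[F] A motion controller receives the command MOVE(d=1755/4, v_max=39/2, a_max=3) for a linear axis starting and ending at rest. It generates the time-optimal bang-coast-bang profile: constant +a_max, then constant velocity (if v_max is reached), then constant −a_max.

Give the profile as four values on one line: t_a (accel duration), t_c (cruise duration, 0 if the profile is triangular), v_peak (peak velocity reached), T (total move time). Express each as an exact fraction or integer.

v_max²/a_max = (39/2)²/3 = 507/4
1755/4 ≥ 507/4 → trapezoidal
t_a = (39/2)/3 = 13/2; v_peak = 39/2
d_cruise = 1755/4 − 507/4 = 312; t_c = 312/(39/2) = 16
T = 2·13/2 + 16 = 29

t_a=13/2 t_c=16 v_peak=39/2 T=29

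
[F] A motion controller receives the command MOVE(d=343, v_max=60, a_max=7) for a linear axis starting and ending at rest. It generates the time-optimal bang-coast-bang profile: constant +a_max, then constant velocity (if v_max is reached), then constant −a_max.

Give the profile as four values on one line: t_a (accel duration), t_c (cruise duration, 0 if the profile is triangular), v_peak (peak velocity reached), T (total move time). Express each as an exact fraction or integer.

vₘ²/aₘ = 60²/7 = 3600/7
343 < 3600/7 → triangular
v_peak = √(343·7) = √2401 = 49
t_a = 49/7 = 7; t_c = 0
T = 2·7 = 14

t_a=7 t_c=0 v_peak=49 T=14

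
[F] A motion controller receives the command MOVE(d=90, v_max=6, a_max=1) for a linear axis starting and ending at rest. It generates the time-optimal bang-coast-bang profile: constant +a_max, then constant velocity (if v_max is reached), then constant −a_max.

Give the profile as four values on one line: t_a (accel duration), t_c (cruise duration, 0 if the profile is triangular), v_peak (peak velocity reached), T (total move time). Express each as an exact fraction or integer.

t_a=6 t_c=9 v_peak=6 T=21

v_max²/a_max = 6²/1 = 36
90 ≥ 36 ⇒ cruise phase
t_a = 6/1 = 6; v_peak = 6
d_cruise = 90 − 36 = 54; t_c = 54/6 = 9
T = 2·6 + 9 = 21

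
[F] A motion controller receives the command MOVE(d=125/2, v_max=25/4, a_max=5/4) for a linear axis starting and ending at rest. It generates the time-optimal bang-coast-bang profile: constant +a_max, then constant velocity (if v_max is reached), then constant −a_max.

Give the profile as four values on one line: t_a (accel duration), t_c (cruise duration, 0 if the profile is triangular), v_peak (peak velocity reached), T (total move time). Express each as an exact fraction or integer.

t_a=5 t_c=5 v_peak=25/4 T=15

vₘ²/aₘ = (25/4)²/(5/4) = 125/4
125/2 ≥ 125/4 so v_max reached
t_a = (25/4)/(5/4) = 5; v_peak = 25/4
d_cruise = 125/2 − 125/4 = 125/4; t_c = (125/4)/(25/4) = 5
T = 2·5 + 5 = 15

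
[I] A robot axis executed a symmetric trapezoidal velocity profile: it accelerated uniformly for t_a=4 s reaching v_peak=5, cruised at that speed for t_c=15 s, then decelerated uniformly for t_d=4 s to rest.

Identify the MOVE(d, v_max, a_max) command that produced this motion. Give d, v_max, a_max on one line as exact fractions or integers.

d=95 v_max=5 a_max=5/4

a_max = 5/4
d_a = ½·5·4 = 10; d_c = 5·15 = 75
d = 2·10 + 75 = 95
t_c = 15 > 0 so v_max = 5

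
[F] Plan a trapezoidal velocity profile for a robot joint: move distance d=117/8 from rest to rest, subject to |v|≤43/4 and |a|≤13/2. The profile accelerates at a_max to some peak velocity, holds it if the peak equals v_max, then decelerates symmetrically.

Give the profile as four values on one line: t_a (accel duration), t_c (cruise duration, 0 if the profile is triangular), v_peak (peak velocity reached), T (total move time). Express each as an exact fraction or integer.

t_a=3/2 t_c=0 v_peak=39/4 T=3

v_max²/a_max = (43/4)²/(13/2) = 1849/104
117/8 < 1849/104 so t_c = 0
v_peak = √(117/8·13/2) = √(1521/16) = 39/4
t_a = (39/4)/(13/2) = 3/2; t_c = 0
T = 2·3/2 = 3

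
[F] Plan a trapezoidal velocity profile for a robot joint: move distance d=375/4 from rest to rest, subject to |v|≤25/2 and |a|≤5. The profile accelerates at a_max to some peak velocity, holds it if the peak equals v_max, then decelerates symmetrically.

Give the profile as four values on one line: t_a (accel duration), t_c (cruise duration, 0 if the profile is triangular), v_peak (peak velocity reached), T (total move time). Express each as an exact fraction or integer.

vₘ²/aₘ = (25/2)²/5 = 125/4
375/4 ≥ 125/4 → trapezoidal
t_a = (25/2)/5 = 5/2; v_peak = 25/2
d_cruise = 375/4 − 125/4 = 125/2; t_c = (125/2)/(25/2) = 5
T = 2·5/2 + 5 = 10

t_a=5/2 t_c=5 v_peak=25/2 T=10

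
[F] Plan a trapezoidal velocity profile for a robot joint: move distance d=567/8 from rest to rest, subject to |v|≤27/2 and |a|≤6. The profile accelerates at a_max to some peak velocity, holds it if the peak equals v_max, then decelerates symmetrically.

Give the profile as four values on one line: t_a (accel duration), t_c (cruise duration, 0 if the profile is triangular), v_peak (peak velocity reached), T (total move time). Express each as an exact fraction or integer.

t_a=9/4 t_c=3 v_peak=27/2 T=15/2

v_max²/a_max = (27/2)²/6 = 243/8
567/8 ≥ 243/8 so v_max reached
t_a = (27/2)/6 = 9/4; v_peak = 27/2
d_cruise = 567/8 − 243/8 = 81/2; t_c = (81/2)/(27/2) = 3
T = 2·9/4 + 3 = 15/2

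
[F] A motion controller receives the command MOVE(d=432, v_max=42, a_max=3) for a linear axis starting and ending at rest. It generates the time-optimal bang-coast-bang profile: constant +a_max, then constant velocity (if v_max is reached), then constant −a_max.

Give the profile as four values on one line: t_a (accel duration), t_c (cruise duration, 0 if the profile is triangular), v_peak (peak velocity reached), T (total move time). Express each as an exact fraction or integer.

(v_max)²/a_max = 42²/3 = 588
432 < 588 → triangular
v_peak = √(432·3) = √1296 = 36
t_a = 36/3 = 12; t_c = 0
T = 2·12 = 24

t_a=12 t_c=0 v_peak=36 T=24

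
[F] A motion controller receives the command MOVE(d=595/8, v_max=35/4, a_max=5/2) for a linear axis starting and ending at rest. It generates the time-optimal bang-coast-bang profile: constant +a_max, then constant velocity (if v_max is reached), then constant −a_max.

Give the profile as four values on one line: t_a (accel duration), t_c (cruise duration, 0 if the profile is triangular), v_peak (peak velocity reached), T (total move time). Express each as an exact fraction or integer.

t_a=7/2 t_c=5 v_peak=35/4 T=12

v_max²/a_max = (35/4)²/(5/2) = 245/8
595/8 ≥ 245/8 ⇒ cruise phase
t_a = (35/4)/(5/2) = 7/2; v_peak = 35/4
d_cruise = 595/8 − 245/8 = 175/4; t_c = (175/4)/(35/4) = 5
T = 2·7/2 + 5 = 12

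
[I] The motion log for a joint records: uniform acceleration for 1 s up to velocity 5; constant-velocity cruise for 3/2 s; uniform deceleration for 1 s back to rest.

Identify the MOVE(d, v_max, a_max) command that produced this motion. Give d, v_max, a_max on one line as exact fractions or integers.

a_max = 5/1 = 5
d_a = ½·5·1 = 5/2; d_c = 5·3/2 = 15/2
d = 2·5/2 + 15/2 = 25/2
t_c = 3/2 > 0 ⇒ limit active, v_max = 5

d=25/2 v_max=5 a_max=5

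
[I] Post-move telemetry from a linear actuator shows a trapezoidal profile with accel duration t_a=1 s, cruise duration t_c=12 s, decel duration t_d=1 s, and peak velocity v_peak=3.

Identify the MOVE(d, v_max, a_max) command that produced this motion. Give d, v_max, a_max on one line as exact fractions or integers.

a_max = 3/1 = 3
d_a = ½·3·1 = 3/2; d_c = 3·12 = 36
d = 2·3/2 + 36 = 39
t_c = 12 > 0 ⇒ limit active, v_max = 3

d=39 v_max=3 a_max=3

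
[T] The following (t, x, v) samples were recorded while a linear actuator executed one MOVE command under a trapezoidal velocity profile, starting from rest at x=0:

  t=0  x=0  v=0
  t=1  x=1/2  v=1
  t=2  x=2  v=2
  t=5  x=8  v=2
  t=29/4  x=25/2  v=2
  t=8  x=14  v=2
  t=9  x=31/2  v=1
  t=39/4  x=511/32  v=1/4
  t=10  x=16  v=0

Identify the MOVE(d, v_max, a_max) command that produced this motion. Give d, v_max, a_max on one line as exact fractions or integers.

d=16 v_max=2 a_max=1

final state: t=10, x=16, v=0 → d = 16
a_max = (1−0)/(1−0) = 1
max v = 2 over t∈[2,8] → v_max = 2
check: 2·(2+6) = 16 ✓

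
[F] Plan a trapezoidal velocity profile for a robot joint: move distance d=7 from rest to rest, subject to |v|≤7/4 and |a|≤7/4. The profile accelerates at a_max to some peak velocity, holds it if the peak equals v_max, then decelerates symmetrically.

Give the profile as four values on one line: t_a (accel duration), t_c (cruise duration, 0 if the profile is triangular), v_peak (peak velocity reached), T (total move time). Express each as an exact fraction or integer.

t_a=1 t_c=3 v_peak=7/4 T=5

v_max²/a_max = (7/4)²/(7/4) = 7/4
7 ≥ 7/4 so v_max reached
t_a = (7/4)/(7/4) = 1; v_peak = 7/4
d_cruise = 7 − 7/4 = 21/4; t_c = (21/4)/(7/4) = 3
T = 2·1 + 3 = 5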